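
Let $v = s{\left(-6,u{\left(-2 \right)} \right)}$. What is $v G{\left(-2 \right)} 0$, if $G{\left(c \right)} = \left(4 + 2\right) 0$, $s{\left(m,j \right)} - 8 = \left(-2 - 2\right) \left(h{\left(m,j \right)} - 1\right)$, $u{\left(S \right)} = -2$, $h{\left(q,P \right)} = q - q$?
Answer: $0$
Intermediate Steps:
$h{\left(q,P \right)} = 0$
$s{\left(m,j \right)} = 12$ ($s{\left(m,j \right)} = 8 + \left(-2 - 2\right) \left(0 - 1\right) = 8 - -4 = 8 + 4 = 12$)
$G{\left(c \right)} = 0$ ($G{\left(c \right)} = 6 \cdot 0 = 0$)
$v = 12$
$v G{\left(-2 \right)} 0 = 12 \cdot 0 \cdot 0 = 0 \cdot 0 = 0$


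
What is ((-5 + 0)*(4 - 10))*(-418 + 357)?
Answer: -1830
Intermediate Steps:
((-5 + 0)*(4 - 10))*(-418 + 357) = -5*(-6)*(-61) = 30*(-61) = -1830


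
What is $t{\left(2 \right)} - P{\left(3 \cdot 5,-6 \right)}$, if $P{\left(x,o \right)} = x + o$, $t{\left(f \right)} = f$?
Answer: $-7$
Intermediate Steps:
$P{\left(x,o \right)} = o + x$
$t{\left(2 \right)} - P{\left(3 \cdot 5,-6 \right)} = 2 - \left(-6 + 3 \cdot 5\right) = 2 - \left(-6 + 15\right) = 2 - 9 = -7$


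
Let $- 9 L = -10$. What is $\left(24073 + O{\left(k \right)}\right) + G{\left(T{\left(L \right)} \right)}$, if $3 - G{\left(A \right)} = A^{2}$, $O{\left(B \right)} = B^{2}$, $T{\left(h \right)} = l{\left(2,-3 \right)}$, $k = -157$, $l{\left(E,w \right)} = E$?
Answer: $48721$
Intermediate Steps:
$L = \frac{10}{9}$ ($L = \left(- \frac{1}{9}\right) \left(-10\right) = \frac{10}{9} \approx 1.1111$)
$T{\left(h \right)} = 2$
$G{\left(A \right)} = 3 - A^{2}$
$\left(24073 + O{\left(k \right)}\right) + G{\left(T{\left(L \right)} \right)} = \left(24073 + \left(-157\right)^{2}\right) + \left(3 - 2^{2}\right) = \left(24073 + 24649\right) + \left(3 - 4\right) = 48722 + \left(3 - 4\right) = 48722 - 1 = 48721$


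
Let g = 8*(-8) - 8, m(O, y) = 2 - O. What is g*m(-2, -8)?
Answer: -288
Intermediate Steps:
g = -72 (g = -64 - 8 = -72)
g*m(-2, -8) = -72*(2 - 1*(-2)) = -72*(2 + 2) = -72*4 = -288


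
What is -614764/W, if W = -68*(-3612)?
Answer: -153691/61404 ≈ -2.5029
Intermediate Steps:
W = 245616
-614764/W = -614764/245616 = -614764*1/245616 = -153691/61404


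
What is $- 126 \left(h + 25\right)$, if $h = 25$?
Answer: $-6300$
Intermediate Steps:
$- 126 \left(h + 25\right) = - 126 \left(25 + 25\right) = \left(-126\right) 50 = -6300$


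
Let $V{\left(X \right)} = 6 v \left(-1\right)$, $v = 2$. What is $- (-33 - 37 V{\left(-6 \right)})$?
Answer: $-411$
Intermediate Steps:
$V{\left(X \right)} = -12$ ($V{\left(X \right)} = 6 \cdot 2 \left(-1\right) = 12 \left(-1\right) = -12$)
$- (-33 - 37 V{\left(-6 \right)}) = - (-33 - -444) = - (-33 + 444) = \left(-1\right) 411 = -411$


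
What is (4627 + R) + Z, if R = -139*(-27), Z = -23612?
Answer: -15232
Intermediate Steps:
R = 3753
(4627 + R) + Z = (4627 + 3753) - 23612 = 8380 - 23612 = -15232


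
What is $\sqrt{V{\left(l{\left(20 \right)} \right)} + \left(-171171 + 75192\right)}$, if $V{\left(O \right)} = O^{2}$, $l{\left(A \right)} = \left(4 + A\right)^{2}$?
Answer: $\sqrt{235797} \approx 485.59$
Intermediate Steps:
$\sqrt{V{\left(l{\left(20 \right)} \right)} + \left(-171171 + 75192\right)} = \sqrt{\left(\left(4 + 20\right)^{2}\right)^{2} + \left(-171171 + 75192\right)} = \sqrt{\left(24^{2}\right)^{2} - 95979} = \sqrt{576^{2} - 95979} = \sqrt{331776 - 95979} = \sqrt{235797}$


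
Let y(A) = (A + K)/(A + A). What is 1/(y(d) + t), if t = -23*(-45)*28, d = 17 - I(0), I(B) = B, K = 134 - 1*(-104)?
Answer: 2/57975 ≈ 3.4498e-5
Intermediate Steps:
K = 238 (K = 134 + 104 = 238)
d = 17 (d = 17 - 1*0 = 17 + 0 = 17)
y(A) = (238 + A)/(2*A) (y(A) = (A + 238)/(A + A) = (238 + A)/((2*A)) = (238 + A)*(1/(2*A)) = (238 + A)/(2*A))
t = 28980 (t = 1035*28 = 28980)
1/(y(d) + t) = 1/((1/2)*(238 + 17)/17 + 28980) = 1/((1/2)*(1/17)*255 + 28980) = 1/(15/2 + 28980) = 1/(57975/2) = 2/57975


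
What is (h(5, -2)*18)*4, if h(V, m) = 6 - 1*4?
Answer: 144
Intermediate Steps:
h(V, m) = 2 (h(V, m) = 6 - 4 = 2)
(h(5, -2)*18)*4 = (2*18)*4 = 36*4 = 144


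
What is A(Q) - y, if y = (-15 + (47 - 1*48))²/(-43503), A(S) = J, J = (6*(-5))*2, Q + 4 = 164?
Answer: -2609924/43503 ≈ -59.994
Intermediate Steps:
Q = 160 (Q = -4 + 164 = 160)
J = -60 (J = -30*2 = -60)
A(S) = -60
y = -256/43503 (y = (-15 + (47 - 48))²*(-1/43503) = (-15 - 1)²*(-1/43503) = (-16)²*(-1/43503) = 256*(-1/43503) = -256/43503 ≈ -0.0058847)
A(Q) - y = -60 - 1*(-256/43503) = -60 + 256/43503 = -2609924/43503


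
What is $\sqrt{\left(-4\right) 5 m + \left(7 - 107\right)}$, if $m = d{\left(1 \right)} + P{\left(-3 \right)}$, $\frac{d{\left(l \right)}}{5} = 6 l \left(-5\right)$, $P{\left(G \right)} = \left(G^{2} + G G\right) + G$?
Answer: $10 \sqrt{26} \approx 50.99$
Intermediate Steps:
$P{\left(G \right)} = G + 2 G^{2}$ ($P{\left(G \right)} = \left(G^{2} + G^{2}\right) + G = 2 G^{2} + G = G + 2 G^{2}$)
$d{\left(l \right)} = - 150 l$ ($d{\left(l \right)} = 5 \cdot 6 l \left(-5\right) = 5 \left(- 30 l\right) = - 150 l$)
$m = -135$ ($m = \left(-150\right) 1 - 3 \left(1 + 2 \left(-3\right)\right) = -150 - 3 \left(1 - 6\right) = -150 - -15 = -150 + 15 = -135$)
$\sqrt{\left(-4\right) 5 m + \left(7 - 107\right)} = \sqrt{\left(-4\right) 5 \left(-135\right) + \left(7 - 107\right)} = \sqrt{\left(-20\right) \left(-135\right) - 100} = \sqrt{2700 - 100} = \sqrt{2600} = 10 \sqrt{26}$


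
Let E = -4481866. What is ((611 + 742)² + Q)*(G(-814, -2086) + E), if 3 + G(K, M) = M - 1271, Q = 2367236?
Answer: -18828283537970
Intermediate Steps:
G(K, M) = -1274 + M (G(K, M) = -3 + (M - 1271) = -3 + (-1271 + M) = -1274 + M)
((611 + 742)² + Q)*(G(-814, -2086) + E) = ((611 + 742)² + 2367236)*((-1274 - 2086) - 4481866) = (1353² + 2367236)*(-3360 - 4481866) = (1830609 + 2367236)*(-4485226) = 4197845*(-4485226) = -18828283537970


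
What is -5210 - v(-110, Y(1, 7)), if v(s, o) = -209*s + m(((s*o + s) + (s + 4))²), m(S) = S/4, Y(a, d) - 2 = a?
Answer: -102729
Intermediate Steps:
Y(a, d) = 2 + a
m(S) = S/4 (m(S) = S*(¼) = S/4)
v(s, o) = -209*s + (4 + 2*s + o*s)²/4 (v(s, o) = -209*s + ((s*o + s) + (s + 4))²/4 = -209*s + ((o*s + s) + (4 + s))²/4 = -209*s + ((s + o*s) + (4 + s))²/4 = -209*s + (4 + 2*s + o*s)²/4)
-5210 - v(-110, Y(1, 7)) = -5210 - (-209*(-110) + (4 + 2*(-110) + (2 + 1)*(-110))²/4) = -5210 - (22990 + (4 - 220 + 3*(-110))²/4) = -5210 - (22990 + (4 - 220 - 330)²/4) = -5210 - (22990 + (¼)*(-546)²) = -5210 - (22990 + (¼)*298116) = -5210 - (22990 + 74529) = -5210 - 1*97519 = -5210 - 97519 = -102729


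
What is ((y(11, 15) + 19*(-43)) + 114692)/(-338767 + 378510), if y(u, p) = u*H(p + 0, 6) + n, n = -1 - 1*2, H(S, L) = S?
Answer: 10367/3613 ≈ 2.8694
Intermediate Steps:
n = -3 (n = -1 - 2 = -3)
y(u, p) = -3 + p*u (y(u, p) = u*(p + 0) - 3 = u*p - 3 = p*u - 3 = -3 + p*u)
((y(11, 15) + 19*(-43)) + 114692)/(-338767 + 378510) = (((-3 + 15*11) + 19*(-43)) + 114692)/(-338767 + 378510) = (((-3 + 165) - 817) + 114692)/39743 = ((162 - 817) + 114692)*(1/39743) = (-655 + 114692)*(1/39743) = 114037*(1/39743) = 10367/3613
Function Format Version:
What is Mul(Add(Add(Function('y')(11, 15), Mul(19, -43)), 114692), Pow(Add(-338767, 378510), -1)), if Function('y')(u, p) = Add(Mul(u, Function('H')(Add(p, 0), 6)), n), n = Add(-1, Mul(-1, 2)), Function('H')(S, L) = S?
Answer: Rational(10367, 3613) ≈ 2.8694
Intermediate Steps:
n = -3 (n = Add(-1, -2) = -3)
Function('y')(u, p) = Add(-3, Mul(p, u)) (Function('y')(u, p) = Add(Mul(u, Add(p, 0)), -3) = Add(Mul(u, p), -3) = Add(Mul(p, u), -3) = Add(-3, Mul(p, u)))
Mul(Add(Add(Function('y')(11, 15), Mul(19, -43)), 114692), Pow(Add(-338767, 378510), -1)) = Mul(Add(Add(Add(-3, Mul(15, 11)), Mul(19, -43)), 114692), Pow(Add(-338767, 378510), -1)) = Mul(Add(Add(Add(-3, 165), -817), 114692), Pow(39743, -1)) = Mul(Add(Add(162, -817), 114692), Rational(1, 39743)) = Mul(Add(-655, 114692), Rational(1, 39743)) = Mul(114037, Rational(1, 39743)) = Rational(10367, 3613)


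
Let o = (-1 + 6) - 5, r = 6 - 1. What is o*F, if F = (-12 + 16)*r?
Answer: 0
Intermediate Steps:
r = 5
F = 20 (F = (-12 + 16)*5 = 4*5 = 20)
o = 0 (o = 5 - 5 = 0)
o*F = 0*20 = 0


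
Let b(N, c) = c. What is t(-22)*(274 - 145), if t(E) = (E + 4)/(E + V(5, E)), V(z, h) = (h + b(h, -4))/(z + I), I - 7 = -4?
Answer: 9288/101 ≈ 91.960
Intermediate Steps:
I = 3 (I = 7 - 4 = 3)
V(z, h) = (-4 + h)/(3 + z) (V(z, h) = (h - 4)/(z + 3) = (-4 + h)/(3 + z))
t(E) = (4 + E)/(-1/2 + 9*E/8) (t(E) = (E + 4)/(E + (-4 + E)/(3 + 5)) = (4 + E)/(E + (-4 + E)/8) = (4 + E)/(E + (-1/2 + E/8)) = (4 + E)/(-1/2 + 9*E/8))
t(-22)*(274 - 145) = (8*(4 - 22)/(-4 + 9*(-22)))*(274 - 145) = (8*(-18)/(-4 - 198))*129 = (8*(-18)/(-202))*129 = (8*(-1/202)*(-18))*129 = (72/101)*129 = 9288/101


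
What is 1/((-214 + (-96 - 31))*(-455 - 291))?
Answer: 1/254386 ≈ 3.9310e-6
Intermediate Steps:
1/((-214 + (-96 - 31))*(-455 - 291)) = 1/((-214 - 127)*(-746)) = 1/(-341*(-746)) = 1/254386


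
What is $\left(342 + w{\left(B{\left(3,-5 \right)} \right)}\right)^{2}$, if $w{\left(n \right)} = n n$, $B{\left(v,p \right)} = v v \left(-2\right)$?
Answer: $443556$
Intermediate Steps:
$B{\left(v,p \right)} = - 2 v^{2}$ ($B{\left(v,p \right)} = v^{2} \left(-2\right) = - 2 v^{2}$)
$w{\left(n \right)} = n^{2}$
$\left(342 + w{\left(B{\left(3,-5 \right)} \right)}\right)^{2} = \left(342 + \left(- 2 \cdot 3^{2}\right)^{2}\right)^{2} = \left(342 + \left(\left(-2\right) 9\right)^{2}\right)^{2} = \left(342 + \left(-18\right)^{2}\right)^{2} = \left(342 + 324\right)^{2} = 666^{2} = 443556$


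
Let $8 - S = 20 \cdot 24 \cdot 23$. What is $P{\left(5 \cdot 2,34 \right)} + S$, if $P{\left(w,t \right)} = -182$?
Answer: $-11214$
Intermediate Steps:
$S = -11032$ ($S = 8 - 20 \cdot 24 \cdot 23 = 8 - 480 \cdot 23 = 8 - 11040 = -11032$)
$P{\left(5 \cdot 2,34 \right)} + S = -182 - 11032 = -11214$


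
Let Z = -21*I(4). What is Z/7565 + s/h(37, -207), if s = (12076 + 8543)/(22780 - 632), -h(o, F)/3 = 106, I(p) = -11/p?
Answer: 83584737/17760259720 ≈ 0.0047063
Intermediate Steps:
h(o, F) = -318 (h(o, F) = -3*106 = -318)
Z = 231/4 (Z = -(-231)/4 = -21*(-11/4) = 231/4 ≈ 57.750)
s = 20619/22148 ≈ 0.93096
Z/7565 + s/h(37, -207) = (231/4)/7565 + (20619/22148)/(-318) = (231/4)*(1/7565) + (20619/22148)*(-1/318) = 231/30260 - 6873/2347688 = 83584737/17760259720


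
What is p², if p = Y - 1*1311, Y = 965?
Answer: 119716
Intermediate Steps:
p = -346 (p = 965 - 1*1311 = 965 - 1311 = -346)
p² = (-346)² = 119716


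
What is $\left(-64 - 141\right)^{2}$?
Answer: $42025$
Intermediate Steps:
$\left(-64 - 141\right)^{2} = \left(-205\right)^{2} = 42025$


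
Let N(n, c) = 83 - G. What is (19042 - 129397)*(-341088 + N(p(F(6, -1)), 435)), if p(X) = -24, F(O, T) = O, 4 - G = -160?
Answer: 37649704995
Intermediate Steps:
G = 164 (G = 4 - 1*(-160) = 4 + 160 = 164)
N(n, c) = -81 (N(n, c) = 83 - 1*164 = 83 - 164 = -81)
(19042 - 129397)*(-341088 + N(p(F(6, -1)), 435)) = (19042 - 129397)*(-341088 - 81) = -110355*(-341169) = 37649704995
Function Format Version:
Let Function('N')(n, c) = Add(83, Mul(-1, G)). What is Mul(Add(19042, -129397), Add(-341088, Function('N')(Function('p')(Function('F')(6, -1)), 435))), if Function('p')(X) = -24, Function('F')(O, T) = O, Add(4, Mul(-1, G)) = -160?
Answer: 37649704995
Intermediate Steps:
G = 164 (G = Add(4, Mul(-1, -160)) = Add(4, 160) = 164)
Function('N')(n, c) = -81 (Function('N')(n, c) = Add(83, Mul(-1, 164)) = Add(83, -164) = -81)
Mul(Add(19042, -129397), Add(-341088, Function('N')(Function('p')(Function('F')(6, -1)), 435))) = Mul(Add(19042, -129397), Add(-341088, -81)) = Mul(-110355, -341169) = 37649704995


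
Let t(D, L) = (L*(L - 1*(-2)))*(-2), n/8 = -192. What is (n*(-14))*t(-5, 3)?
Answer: -645120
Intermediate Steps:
n = -1536 (n = 8*(-192) = -1536)
t(D, L) = -2*L*(2 + L) (t(D, L) = (L*(L + 2))*(-2) = (L*(2 + L))*(-2) = -2*L*(2 + L))
(n*(-14))*t(-5, 3) = (-1536*(-14))*(-2*3*(2 + 3)) = 21504*(-2*3*5) = 21504*(-30) = -645120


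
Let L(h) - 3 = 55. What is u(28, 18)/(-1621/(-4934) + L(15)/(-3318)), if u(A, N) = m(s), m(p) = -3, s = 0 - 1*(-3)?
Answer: -24556518/2546153 ≈ -9.6446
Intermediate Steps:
L(h) = 58 (L(h) = 3 + 55 = 58)
s = 3 (s = 0 + 3 = 3)
u(A, N) = -3
u(28, 18)/(-1621/(-4934) + L(15)/(-3318)) = -3/(-1621/(-4934) + 58/(-3318)) = -3/(-1621*(-1/4934) + 58*(-1/3318)) = -3/(1621/4934 - 29/1659) = -3/2546153/8185506 = -3*8185506/2546153 = -24556518/2546153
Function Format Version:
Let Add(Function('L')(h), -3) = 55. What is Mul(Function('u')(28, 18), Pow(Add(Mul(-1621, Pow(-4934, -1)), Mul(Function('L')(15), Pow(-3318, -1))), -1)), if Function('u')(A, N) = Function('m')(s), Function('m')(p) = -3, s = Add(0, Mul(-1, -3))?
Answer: Rational(-24556518, 2546153) ≈ -9.6446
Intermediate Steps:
Function('L')(h) = 58 (Function('L')(h) = Add(3, 55) = 58)
s = 3 (s = Add(0, 3) = 3)
Function('u')(A, N) = -3
Mul(Function('u')(28, 18), Pow(Add(Mul(-1621, Pow(-4934, -1)), Mul(Function('L')(15), Pow(-3318, -1))), -1)) = Mul(-3, Pow(Add(Mul(-1621, Pow(-4934, -1)), Mul(58, Pow(-3318, -1))), -1)) = Mul(-3, Pow(Add(Mul(-1621, Rational(-1, 4934)), Mul(58, Rational(-1, 3318))), -1)) = Mul(-3, Pow(Add(Rational(1621, 4934), Rational(-29, 1659)), -1)) = Mul(-3, Pow(Rational(2546153, 8185506), -1)) = Mul(-3, Rational(8185506, 2546153)) = Rational(-24556518, 2546153)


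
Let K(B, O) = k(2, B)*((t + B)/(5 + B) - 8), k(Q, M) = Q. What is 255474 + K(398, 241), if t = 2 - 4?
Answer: 102950366/403 ≈ 2.5546e+5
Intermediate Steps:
t = -2
K(B, O) = -16 + 2*(-2 + B)/(5 + B) (K(B, O) = 2*((-2 + B)/(5 + B) - 8) = 2*(-8 + (-2 + B)/(5 + B)) = -16 + 2*(-2 + B)/(5 + B))
255474 + K(398, 241) = 255474 + 14*(-6 - 1*398)/(5 + 398) = 255474 + 14*(-6 - 398)/403 = 255474 + 14*(1/403)*(-404) = 255474 - 5656/403 = 102950366/403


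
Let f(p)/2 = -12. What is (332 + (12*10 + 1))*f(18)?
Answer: -10872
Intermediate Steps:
f(p) = -24 (f(p) = 2*(-12) = -24)
(332 + (12*10 + 1))*f(18) = (332 + (12*10 + 1))*(-24) = (332 + (120 + 1))*(-24) = (332 + 121)*(-24) = 453*(-24) = -10872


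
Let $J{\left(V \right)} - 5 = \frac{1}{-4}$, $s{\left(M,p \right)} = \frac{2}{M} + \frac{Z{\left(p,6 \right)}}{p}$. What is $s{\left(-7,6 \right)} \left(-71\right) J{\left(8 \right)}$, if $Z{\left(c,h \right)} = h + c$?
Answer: $- \frac{4047}{7} \approx -578.14$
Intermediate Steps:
$Z{\left(c,h \right)} = c + h$
$s{\left(M,p \right)} = \frac{2}{M} + \frac{6 + p}{p}$ ($s{\left(M,p \right)} = \frac{2}{M} + \frac{p + 6}{p} = \frac{2}{M} + \frac{6 + p}{p}$)
$J{\left(V \right)} = \frac{19}{4}$ ($J{\left(V \right)} = 5 + \frac{1}{-4} = 5 - \frac{1}{4} = \frac{19}{4}$)
$s{\left(-7,6 \right)} \left(-71\right) J{\left(8 \right)} = \left(1 + \frac{2}{-7} + \frac{6}{6}\right) \left(-71\right) \frac{19}{4} = \left(1 + 2 \left(- \frac{1}{7}\right) + 6 \cdot \frac{1}{6}\right) \left(-71\right) \frac{19}{4} = \left(1 - \frac{2}{7} + 1\right) \left(-71\right) \frac{19}{4} = \frac{12}{7} \left(-71\right) \frac{19}{4} = \left(- \frac{852}{7}\right) \frac{19}{4} = - \frac{4047}{7}$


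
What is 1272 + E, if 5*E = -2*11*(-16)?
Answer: 6712/5 ≈ 1342.4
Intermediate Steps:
E = 352/5 (E = (-2*11*(-16))/5 = (-22*(-16))/5 = (1/5)*352 = 352/5 ≈ 70.400)
1272 + E = 1272 + 352/5 = 6712/5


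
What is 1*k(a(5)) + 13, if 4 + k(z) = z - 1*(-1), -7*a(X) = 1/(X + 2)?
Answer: 489/49 ≈ 9.9796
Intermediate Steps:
a(X) = -1/(7*(2 + X)) (a(X) = -1/(7*(X + 2)) = -1/(7*(2 + X)))
k(z) = -3 + z (k(z) = -4 + (z - 1*(-1)) = -4 + (z + 1) = -4 + (1 + z) = -3 + z)
1*k(a(5)) + 13 = 1*(-3 - 1/(14 + 7*5)) + 13 = 1*(-3 - 1/(14 + 35)) + 13 = 1*(-3 - 1/49) + 13 = 1*(-148/49) + 13 = -148/49 + 13 = 489/49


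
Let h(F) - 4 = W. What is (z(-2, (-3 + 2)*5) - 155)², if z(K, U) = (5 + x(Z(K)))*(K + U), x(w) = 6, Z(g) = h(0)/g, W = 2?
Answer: 53824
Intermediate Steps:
h(F) = 6 (h(F) = 4 + 2 = 6)
Z(g) = 6/g
z(K, U) = 11*K + 11*U (z(K, U) = (5 + 6)*(K + U) = 11*(K + U) = 11*K + 11*U)
(z(-2, (-3 + 2)*5) - 155)² = ((11*(-2) + 11*((-3 + 2)*5)) - 155)² = ((-22 + 11*(-1*5)) - 155)² = ((-22 + 11*(-5)) - 155)² = ((-22 - 55) - 155)² = (-77 - 155)² = (-232)² = 53824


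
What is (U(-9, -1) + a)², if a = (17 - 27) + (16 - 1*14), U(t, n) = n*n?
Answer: 49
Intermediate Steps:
U(t, n) = n²
a = -8 (a = -10 + (16 - 14) = -10 + 2 = -8)
(U(-9, -1) + a)² = ((-1)² - 8)² = (1 - 8)² = (-7)² = 49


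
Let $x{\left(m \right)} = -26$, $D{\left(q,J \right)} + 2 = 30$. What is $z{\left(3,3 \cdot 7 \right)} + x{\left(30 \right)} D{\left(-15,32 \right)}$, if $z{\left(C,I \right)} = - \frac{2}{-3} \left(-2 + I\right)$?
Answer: $- \frac{2146}{3} \approx -715.33$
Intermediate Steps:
$D{\left(q,J \right)} = 28$ ($D{\left(q,J \right)} = -2 + 30 = 28$)
$z{\left(C,I \right)} = - \frac{4}{3} + \frac{2 I}{3}$ ($z{\left(C,I \right)} = \left(-2\right) \left(- \frac{1}{3}\right) \left(-2 + I\right) = \frac{2 \left(-2 + I\right)}{3} = - \frac{4}{3} + \frac{2 I}{3}$)
$z{\left(3,3 \cdot 7 \right)} + x{\left(30 \right)} D{\left(-15,32 \right)} = \left(- \frac{4}{3} + \frac{2 \cdot 3 \cdot 7}{3}\right) - 728 = \left(- \frac{4}{3} + \frac{2}{3} \cdot 21\right) - 728 = \left(- \frac{4}{3} + 14\right) - 728 = \frac{38}{3} - 728 = - \frac{2146}{3}$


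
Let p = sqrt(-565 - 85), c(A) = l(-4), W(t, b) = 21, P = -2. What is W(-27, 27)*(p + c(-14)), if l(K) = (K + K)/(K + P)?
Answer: 28 + 105*I*sqrt(26) ≈ 28.0 + 535.4*I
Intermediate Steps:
l(K) = 2*K/(-2 + K) (l(K) = (K + K)/(K - 2) = (2*K)/(-2 + K) = 2*K/(-2 + K))
c(A) = 4/3 (c(A) = 2*(-4)/(-2 - 4) = 2*(-4)/(-6) = 2*(-4)*(-1/6) = 4/3)
p = 5*I*sqrt(26) (p = sqrt(-650) = 5*I*sqrt(26) ≈ 25.495*I)
W(-27, 27)*(p + c(-14)) = 21*(5*I*sqrt(26) + 4/3) = 21*(4/3 + 5*I*sqrt(26)) = 28 + 105*I*sqrt(26)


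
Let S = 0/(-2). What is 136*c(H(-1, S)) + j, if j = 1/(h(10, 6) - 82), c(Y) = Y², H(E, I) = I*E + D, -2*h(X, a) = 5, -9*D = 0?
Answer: -2/169 ≈ -0.011834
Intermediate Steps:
D = 0 (D = -⅑*0 = 0)
h(X, a) = -5/2 (h(X, a) = -½*5 = -5/2)
S = 0 (S = 0*(-½) = 0)
H(E, I) = E*I (H(E, I) = I*E + 0 = E*I + 0 = E*I)
j = -2/169 (j = 1/(-5/2 - 82) = 1/(-169/2) = -2/169 ≈ -0.011834)
136*c(H(-1, S)) + j = 136*(-1*0)² - 2/169 = 136*0² - 2/169 = 136*0 - 2/169 = 0 - 2/169 = -2/169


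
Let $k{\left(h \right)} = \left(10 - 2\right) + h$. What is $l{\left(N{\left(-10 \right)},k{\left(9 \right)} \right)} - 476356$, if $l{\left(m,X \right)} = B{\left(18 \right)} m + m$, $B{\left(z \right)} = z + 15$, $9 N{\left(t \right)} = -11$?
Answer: $- \frac{4287578}{9} \approx -4.764 \cdot 10^{5}$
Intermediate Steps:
$N{\left(t \right)} = - \frac{11}{9}$ ($N{\left(t \right)} = \frac{1}{9} \left(-11\right) = - \frac{11}{9}$)
$B{\left(z \right)} = 15 + z$
$k{\left(h \right)} = 8 + h$
$l{\left(m,X \right)} = 34 m$ ($l{\left(m,X \right)} = \left(15 + 18\right) m + m = 33 m + m = 34 m$)
$l{\left(N{\left(-10 \right)},k{\left(9 \right)} \right)} - 476356 = 34 \left(- \frac{11}{9}\right) - 476356 = - \frac{374}{9} - 476356 = - \frac{4287578}{9}$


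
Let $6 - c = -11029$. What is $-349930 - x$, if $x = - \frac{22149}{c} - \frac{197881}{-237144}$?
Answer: $- \frac{915723163231579}{2616884040} \approx -3.4993 \cdot 10^{5}$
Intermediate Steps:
$c = 11035$ ($c = 6 - -11029 = 6 + 11029 = 11035$)
$x = - \frac{3068885621}{2616884040}$ ($x = - \frac{22149}{11035} - \frac{197881}{-237144} = \left(-22149\right) \frac{1}{11035} - - \frac{197881}{237144} = - \frac{22149}{11035} + \frac{197881}{237144} = - \frac{3068885621}{2616884040} \approx -1.1727$)
$-349930 - x = -349930 - - \frac{3068885621}{2616884040} = -349930 + \frac{3068885621}{2616884040} = - \frac{915723163231579}{2616884040}$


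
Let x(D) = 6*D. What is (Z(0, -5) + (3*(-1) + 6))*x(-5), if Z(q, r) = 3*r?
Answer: 360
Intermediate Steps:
(Z(0, -5) + (3*(-1) + 6))*x(-5) = (3*(-5) + (3*(-1) + 6))*(6*(-5)) = (-15 + (-3 + 6))*(-30) = (-15 + 3)*(-30) = -12*(-30) = 360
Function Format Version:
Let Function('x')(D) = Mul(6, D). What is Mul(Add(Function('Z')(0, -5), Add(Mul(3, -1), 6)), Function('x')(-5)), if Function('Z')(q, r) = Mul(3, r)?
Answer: 360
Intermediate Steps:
Mul(Add(Function('Z')(0, -5), Add(Mul(3, -1), 6)), Function('x')(-5)) = Mul(Add(Mul(3, -5), Add(Mul(3, -1), 6)), Mul(6, -5)) = Mul(Add(-15, Add(-3, 6)), -30) = Mul(Add(-15, 3), -30) = Mul(-12, -30) = 360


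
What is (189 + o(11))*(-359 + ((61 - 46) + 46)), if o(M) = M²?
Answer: -92380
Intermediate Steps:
(189 + o(11))*(-359 + ((61 - 46) + 46)) = (189 + 11²)*(-359 + ((61 - 46) + 46)) = (189 + 121)*(-359 + (15 + 46)) = 310*(-359 + 61) = 310*(-298) = -92380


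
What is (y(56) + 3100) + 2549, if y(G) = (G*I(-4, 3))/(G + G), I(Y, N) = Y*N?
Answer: 5643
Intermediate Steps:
I(Y, N) = N*Y
y(G) = -6 (y(G) = (G*(3*(-4)))/(G + G) = (G*(-12))/((2*G)) = (-12*G)*(1/(2*G)) = -6)
(y(56) + 3100) + 2549 = (-6 + 3100) + 2549 = 3094 + 2549 = 5643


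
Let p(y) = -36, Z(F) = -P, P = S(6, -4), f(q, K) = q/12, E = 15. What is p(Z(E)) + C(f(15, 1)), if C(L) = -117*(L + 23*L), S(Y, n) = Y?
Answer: -3546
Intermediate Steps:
f(q, K) = q/12 (f(q, K) = q*(1/12) = q/12)
P = 6
Z(F) = -6 (Z(F) = -1*6 = -6)
C(L) = -2808*L
p(Z(E)) + C(f(15, 1)) = -36 - 234*15 = -36 - 2808*5/4 = -36 - 3510 = -3546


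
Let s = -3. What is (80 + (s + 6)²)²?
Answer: 7921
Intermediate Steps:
(80 + (s + 6)²)² = (80 + (-3 + 6)²)² = (80 + 3²)² = (80 + 9)² = 89² = 7921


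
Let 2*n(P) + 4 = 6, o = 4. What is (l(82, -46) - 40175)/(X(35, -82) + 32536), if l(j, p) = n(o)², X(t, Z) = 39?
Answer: -40174/32575 ≈ -1.2333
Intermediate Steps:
n(P) = 1 (n(P) = -2 + (½)*6 = -2 + 3 = 1)
l(j, p) = 1 (l(j, p) = 1² = 1)
(l(82, -46) - 40175)/(X(35, -82) + 32536) = (1 - 40175)/(39 + 32536) = -40174/32575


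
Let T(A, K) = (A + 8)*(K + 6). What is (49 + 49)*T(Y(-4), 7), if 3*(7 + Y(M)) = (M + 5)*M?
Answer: -1274/3 ≈ -424.67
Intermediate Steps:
Y(M) = -7 + M*(5 + M)/3 (Y(M) = -7 + ((M + 5)*M)/3 = -7 + ((5 + M)*M)/3 = -7 + (M*(5 + M))/3 = -7 + M*(5 + M)/3)
T(A, K) = (6 + K)*(8 + A) (T(A, K) = (8 + A)*(6 + K) = (6 + K)*(8 + A))
(49 + 49)*T(Y(-4), 7) = (49 + 49)*(48 + 6*(-7 + (1/3)*(-4)**2 + (5/3)*(-4)) + 8*7 + (-7 + (1/3)*(-4)**2 + (5/3)*(-4))*7) = 98*(48 + 6*(-7 + (1/3)*16 - 20/3) + 56 + (-7 + (1/3)*16 - 20/3)*7) = 98*(48 + 6*(-7 + 16/3 - 20/3) + 56 + (-7 + 16/3 - 20/3)*7) = 98*(48 + 6*(-25/3) + 56 - 25/3*7) = 98*(48 - 50 + 56 - 175/3) = 98*(-13/3) = -1274/3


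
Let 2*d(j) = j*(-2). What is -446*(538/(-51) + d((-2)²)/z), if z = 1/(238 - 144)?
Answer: 8792444/51 ≈ 1.7240e+5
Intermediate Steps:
z = 1/94 ≈ 0.010638
d(j) = -j (d(j) = (j*(-2))/2 = (-2*j)/2 = -j)
-446*(538/(-51) + d((-2)²)/z) = -446*(538/(-51) + (-1*(-2)²)/(1/94)) = -446*(538*(-1/51) - 1*4*94) = -446*(-538/51 - 4*94) = -446*(-538/51 - 376) = -446*(-19714/51) = 8792444/51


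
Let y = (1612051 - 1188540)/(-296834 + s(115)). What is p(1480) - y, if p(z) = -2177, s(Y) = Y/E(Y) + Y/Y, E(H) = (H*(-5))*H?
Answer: -371324611927/170678976 ≈ -2175.6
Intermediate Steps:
E(H) = -5*H**2 (E(H) = (-5*H)*H = -5*H**2)
s(Y) = 1 - 1/(5*Y) (s(Y) = Y/((-5*Y**2)) + Y/Y = Y*(-1/(5*Y**2)) + 1 = -1/(5*Y) + 1 = 1 - 1/(5*Y))
y = -243518825/170678976 (y = (1612051 - 1188540)/(-296834 + (-1/5 + 115)/115) = 423511/(-296834 + (1/115)*(574/5)) = 423511/(-296834 + 574/575) = 423511/(-170678976/575) = 423511*(-575/170678976) = -243518825/170678976 ≈ -1.4268)
p(1480) - y = -2177 - 1*(-243518825/170678976) = -2177 + 243518825/170678976 = -371324611927/170678976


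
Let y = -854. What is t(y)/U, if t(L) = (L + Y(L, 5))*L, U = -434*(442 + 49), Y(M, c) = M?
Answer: -104188/15221 ≈ -6.8450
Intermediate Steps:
U = -213094 (U = -434*491 = -213094)
t(L) = 2*L² (t(L) = (L + L)*L = (2*L)*L = 2*L²)
t(y)/U = (2*(-854)²)/(-213094) = (2*729316)*(-1/213094) = 1458632*(-1/213094) = -104188/15221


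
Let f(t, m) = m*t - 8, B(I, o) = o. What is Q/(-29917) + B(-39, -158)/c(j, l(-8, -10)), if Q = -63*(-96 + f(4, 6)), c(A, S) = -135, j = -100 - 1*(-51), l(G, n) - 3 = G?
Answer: 4046486/4038795 ≈ 1.0019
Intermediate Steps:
l(G, n) = 3 + G
j = -49 (j = -100 + 51 = -49)
f(t, m) = -8 + m*t
Q = 5040 (Q = -63*(-96 + (-8 + 6*4)) = -63*(-96 + (-8 + 24)) = -63*(-96 + 16) = -63*(-80) = 5040)
Q/(-29917) + B(-39, -158)/c(j, l(-8, -10)) = 5040/(-29917) - 158/(-135) = 5040*(-1/29917) - 158*(-1/135) = -5040/29917 + 158/135 = 4046486/4038795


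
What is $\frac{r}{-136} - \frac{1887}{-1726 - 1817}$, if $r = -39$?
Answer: $\frac{131603}{160616} \approx 0.81936$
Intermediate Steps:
$\frac{r}{-136} - \frac{1887}{-1726 - 1817} = - \frac{39}{-136} - \frac{1887}{-1726 - 1817} = \left(-39\right) \left(- \frac{1}{136}\right) - \frac{1887}{-1726 - 1817} = \frac{39}{136} - \frac{1887}{-3543} = \frac{39}{136} - - \frac{629}{1181} = \frac{39}{136} + \frac{629}{1181} = \frac{131603}{160616}$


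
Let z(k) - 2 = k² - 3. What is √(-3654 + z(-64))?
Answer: 21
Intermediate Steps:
z(k) = -1 + k² (z(k) = 2 + (k² - 3) = 2 + (-3 + k²) = -1 + k²)
√(-3654 + z(-64)) = √(-3654 + (-1 + (-64)²)) = √(-3654 + (-1 + 4096)) = √(-3654 + 4095) = √441 = 21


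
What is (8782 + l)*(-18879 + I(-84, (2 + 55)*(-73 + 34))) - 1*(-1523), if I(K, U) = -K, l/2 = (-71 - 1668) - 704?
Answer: -73223797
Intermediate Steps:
l = -4886 (l = 2*((-71 - 1668) - 704) = 2*(-1739 - 704) = 2*(-2443) = -4886)
(8782 + l)*(-18879 + I(-84, (2 + 55)*(-73 + 34))) - 1*(-1523) = (8782 - 4886)*(-18879 - 1*(-84)) - 1*(-1523) = 3896*(-18879 + 84) + 1523 = 3896*(-18795) + 1523 = -73225320 + 1523 = -73223797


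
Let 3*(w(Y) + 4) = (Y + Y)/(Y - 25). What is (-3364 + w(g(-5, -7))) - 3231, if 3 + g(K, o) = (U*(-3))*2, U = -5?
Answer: -6590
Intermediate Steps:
g(K, o) = 27 (g(K, o) = -3 - 5*(-3)*2 = -3 + 15*2 = -3 + 30 = 27)
w(Y) = -4 + 2*Y/(3*(-25 + Y)) (w(Y) = -4 + ((Y + Y)/(Y - 25))/3 = -4 + ((2*Y)/(-25 + Y))/3 = -4 + (2*Y/(-25 + Y))/3 = -4 + 2*Y/(3*(-25 + Y)))
(-3364 + w(g(-5, -7))) - 3231 = (-3364 + 10*(30 - 1*27)/(3*(-25 + 27))) - 3231 = (-3364 + (10/3)*(30 - 27)/2) - 3231 = (-3364 + (10/3)*(½)*3) - 3231 = (-3364 + 5) - 3231 = -3359 - 3231 = -6590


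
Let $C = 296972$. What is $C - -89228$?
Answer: $386200$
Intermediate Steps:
$C - -89228 = 296972 - -89228 = 296972 + 89228 = 386200$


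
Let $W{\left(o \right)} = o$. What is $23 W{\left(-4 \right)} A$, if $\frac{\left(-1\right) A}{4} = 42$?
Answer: $15456$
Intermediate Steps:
$A = -168$ ($A = \left(-4\right) 42 = -168$)
$23 W{\left(-4 \right)} A = 23 \left(-4\right) \left(-168\right) = \left(-92\right) \left(-168\right) = 15456$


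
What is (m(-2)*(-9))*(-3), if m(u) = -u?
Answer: 54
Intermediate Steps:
(m(-2)*(-9))*(-3) = (-1*(-2)*(-9))*(-3) = (2*(-9))*(-3) = -18*(-3) = 54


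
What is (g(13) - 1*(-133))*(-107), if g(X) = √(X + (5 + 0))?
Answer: -14231 - 321*√2 ≈ -14685.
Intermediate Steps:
g(X) = √(5 + X) (g(X) = √(X + 5) = √(5 + X))
(g(13) - 1*(-133))*(-107) = (√(5 + 13) - 1*(-133))*(-107) = (√18 + 133)*(-107) = (3*√2 + 133)*(-107) = (133 + 3*√2)*(-107) = -14231 - 321*√2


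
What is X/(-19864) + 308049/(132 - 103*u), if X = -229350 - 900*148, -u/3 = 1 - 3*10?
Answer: -486355231/29229876 ≈ -16.639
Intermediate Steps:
u = 87 (u = -3*(1 - 3*10) = -3*(1 - 30) = -3*(-29) = 87)
X = -362550 (X = -229350 - 1*133200 = -229350 - 133200 = -362550)
X/(-19864) + 308049/(132 - 103*u) = -362550/(-19864) + 308049/(132 - 103*87) = -362550*(-1/19864) + 308049/(132 - 8961) = 181275/9932 + 308049/(-8829) = 181275/9932 + 308049*(-1/8829) = 181275/9932 - 102683/2943 = -486355231/29229876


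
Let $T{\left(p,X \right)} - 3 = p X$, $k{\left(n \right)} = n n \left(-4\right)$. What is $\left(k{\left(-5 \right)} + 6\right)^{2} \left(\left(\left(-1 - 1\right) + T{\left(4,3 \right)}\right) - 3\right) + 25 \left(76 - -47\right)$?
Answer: $91435$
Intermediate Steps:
$k{\left(n \right)} = - 4 n^{2}$ ($k{\left(n \right)} = n^{2} \left(-4\right) = - 4 n^{2}$)
$T{\left(p,X \right)} = 3 + X p$ ($T{\left(p,X \right)} = 3 + p X = 3 + X p$)
$\left(k{\left(-5 \right)} + 6\right)^{2} \left(\left(\left(-1 - 1\right) + T{\left(4,3 \right)}\right) - 3\right) + 25 \left(76 - -47\right) = \left(- 4 \left(-5\right)^{2} + 6\right)^{2} \left(\left(\left(-1 - 1\right) + \left(3 + 3 \cdot 4\right)\right) - 3\right) + 25 \left(76 - -47\right) = \left(\left(-4\right) 25 + 6\right)^{2} \left(\left(-2 + \left(3 + 12\right)\right) - 3\right) + 25 \left(76 + 47\right) = \left(-100 + 6\right)^{2} \left(\left(-2 + 15\right) - 3\right) + 25 \cdot 123 = \left(-94\right)^{2} \left(13 - 3\right) + 3075 = 8836 \cdot 10 + 3075 = 88360 + 3075 = 91435$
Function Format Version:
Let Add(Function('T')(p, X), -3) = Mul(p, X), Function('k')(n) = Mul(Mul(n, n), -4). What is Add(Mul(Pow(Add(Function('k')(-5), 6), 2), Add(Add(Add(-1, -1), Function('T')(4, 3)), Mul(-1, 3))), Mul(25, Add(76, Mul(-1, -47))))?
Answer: 91435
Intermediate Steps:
Function('k')(n) = Mul(-4, Pow(n, 2)) (Function('k')(n) = Mul(Pow(n, 2), -4) = Mul(-4, Pow(n, 2)))
Function('T')(p, X) = Add(3, Mul(X, p)) (Function('T')(p, X) = Add(3, Mul(p, X)) = Add(3, Mul(X, p)))
Add(Mul(Pow(Add(Function('k')(-5), 6), 2), Add(Add(Add(-1, -1), Function('T')(4, 3)), Mul(-1, 3))), Mul(25, Add(76, Mul(-1, -47)))) = Add(Mul(Pow(Add(Mul(-4, Pow(-5, 2)), 6), 2), Add(Add(Add(-1, -1), Add(3, Mul(3, 4))), Mul(-1, 3))), Mul(25, Add(76, Mul(-1, -47)))) = Add(Mul(Pow(Add(Mul(-4, 25), 6), 2), Add(Add(-2, Add(3, 12)), -3)), Mul(25, Add(76, 47))) = Add(Mul(Pow(Add(-100, 6), 2), Add(Add(-2, 15), -3)), Mul(25, 123)) = Add(Mul(Pow(-94, 2), Add(13, -3)), 3075) = Add(Mul(8836, 10), 3075) = Add(88360, 3075) = 91435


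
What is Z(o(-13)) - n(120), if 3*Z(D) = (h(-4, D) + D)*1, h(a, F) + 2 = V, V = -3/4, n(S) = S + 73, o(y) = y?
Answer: -793/4 ≈ -198.25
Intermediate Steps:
n(S) = 73 + S
V = -3/4 (V = -3*1/4 = -3/4 ≈ -0.75000)
h(a, F) = -11/4 (h(a, F) = -2 - 3/4 = -11/4)
Z(D) = -11/12 + D/3 (Z(D) = ((-11/4 + D)*1)/3 = (-11/4 + D)/3 = -11/12 + D/3)
Z(o(-13)) - n(120) = (-11/12 + (1/3)*(-13)) - (73 + 120) = (-11/12 - 13/3) - 1*193 = -21/4 - 193 = -793/4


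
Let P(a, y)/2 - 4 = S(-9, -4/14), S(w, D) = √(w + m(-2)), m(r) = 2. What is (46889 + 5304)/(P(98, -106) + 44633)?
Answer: 2329947713/1992818909 - 104386*I*√7/1992818909 ≈ 1.1692 - 0.00013859*I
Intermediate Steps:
S(w, D) = √(2 + w) (S(w, D) = √(w + 2) = √(2 + w))
P(a, y) = 8 + 2*I*√7 (P(a, y) = 8 + 2*√(2 - 9) = 8 + 2*√(-7) = 8 + 2*(I*√7) = 8 + 2*I*√7)
(46889 + 5304)/(P(98, -106) + 44633) = (46889 + 5304)/((8 + 2*I*√7) + 44633) = 52193/(44641 + 2*I*√7)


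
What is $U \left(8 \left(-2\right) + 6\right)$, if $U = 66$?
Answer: $-660$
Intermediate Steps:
$U \left(8 \left(-2\right) + 6\right) = 66 \left(8 \left(-2\right) + 6\right) = 66 \left(-16 + 6\right) = 66 \left(-10\right) = -660$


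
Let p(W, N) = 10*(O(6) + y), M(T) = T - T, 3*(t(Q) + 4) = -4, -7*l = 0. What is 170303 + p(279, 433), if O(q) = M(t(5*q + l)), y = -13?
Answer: 170173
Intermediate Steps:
l = 0 (l = -⅐*0 = 0)
t(Q) = -16/3 (t(Q) = -4 + (⅓)*(-4) = -4 - 4/3 = -16/3)
M(T) = 0
O(q) = 0
p(W, N) = -130 (p(W, N) = 10*(0 - 13) = 10*(-13) = -130)
170303 + p(279, 433) = 170303 - 130 = 170173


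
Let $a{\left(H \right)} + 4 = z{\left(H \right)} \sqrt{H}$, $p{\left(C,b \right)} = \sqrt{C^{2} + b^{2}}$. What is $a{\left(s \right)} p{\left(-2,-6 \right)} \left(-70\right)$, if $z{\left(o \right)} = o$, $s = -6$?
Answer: $560 \sqrt{10} + 1680 i \sqrt{15} \approx 1770.9 + 6506.6 i$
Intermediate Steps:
$a{\left(H \right)} = -4 + H^{\frac{3}{2}}$ ($a{\left(H \right)} = -4 + H \sqrt{H} = -4 + H^{\frac{3}{2}}$)
$a{\left(s \right)} p{\left(-2,-6 \right)} \left(-70\right) = \left(-4 + \left(-6\right)^{\frac{3}{2}}\right) \sqrt{\left(-2\right)^{2} + \left(-6\right)^{2}} \left(-70\right) = \left(-4 - 6 i \sqrt{6}\right) \sqrt{4 + 36} \left(-70\right) = \left(-4 - 6 i \sqrt{6}\right) \sqrt{40} \left(-70\right) = \left(-4 - 6 i \sqrt{6}\right) 2 \sqrt{10} \left(-70\right) = 2 \sqrt{10} \left(-4 - 6 i \sqrt{6}\right) \left(-70\right) = - 140 \sqrt{10} \left(-4 - 6 i \sqrt{6}\right)$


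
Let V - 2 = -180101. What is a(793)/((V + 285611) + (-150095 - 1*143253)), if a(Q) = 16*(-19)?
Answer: 76/46959 ≈ 0.0016184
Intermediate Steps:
V = -180099 (V = 2 - 180101 = -180099)
a(Q) = -304
a(793)/((V + 285611) + (-150095 - 1*143253)) = -304/((-180099 + 285611) + (-150095 - 1*143253)) = -304/(105512 + (-150095 - 143253)) = -304/(105512 - 293348) = -304/(-187836) = -304*(-1/187836) = 76/46959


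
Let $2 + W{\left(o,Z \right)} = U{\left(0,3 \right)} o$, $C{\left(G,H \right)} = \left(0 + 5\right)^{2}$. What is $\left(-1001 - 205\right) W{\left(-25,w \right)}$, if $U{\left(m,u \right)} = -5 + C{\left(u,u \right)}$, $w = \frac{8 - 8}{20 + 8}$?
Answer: $605412$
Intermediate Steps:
$C{\left(G,H \right)} = 25$ ($C{\left(G,H \right)} = 5^{2} = 25$)
$w = 0$ ($w = \frac{0}{28} = 0 \cdot \frac{1}{28} = 0$)
$U{\left(m,u \right)} = 20$ ($U{\left(m,u \right)} = -5 + 25 = 20$)
$W{\left(o,Z \right)} = -2 + 20 o$
$\left(-1001 - 205\right) W{\left(-25,w \right)} = \left(-1001 - 205\right) \left(-2 + 20 \left(-25\right)\right) = - 1206 \left(-2 - 500\right) = \left(-1206\right) \left(-502\right) = 605412$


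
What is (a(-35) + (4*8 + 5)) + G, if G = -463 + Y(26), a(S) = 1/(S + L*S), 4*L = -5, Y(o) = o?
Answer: -13996/35 ≈ -399.89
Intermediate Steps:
L = -5/4 (L = (1/4)*(-5) = -5/4 ≈ -1.2500)
a(S) = -4/S (a(S) = 1/(S - 5*S/4) = 1/(-S/4) = -4/S)
G = -437 (G = -463 + 26 = -437)
(a(-35) + (4*8 + 5)) + G = (-4/(-35) + (4*8 + 5)) - 437 = (-4*(-1/35) + (32 + 5)) - 437 = (4/35 + 37) - 437 = 1299/35 - 437 = -13996/35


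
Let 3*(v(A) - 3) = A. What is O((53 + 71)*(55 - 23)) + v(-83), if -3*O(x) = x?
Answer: -4042/3 ≈ -1347.3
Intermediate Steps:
O(x) = -x/3
v(A) = 3 + A/3
O((53 + 71)*(55 - 23)) + v(-83) = -(53 + 71)*(55 - 23)/3 + (3 + (⅓)*(-83)) = -124*32/3 + (3 - 83/3) = -⅓*3968 - 74/3 = -3968/3 - 74/3 = -4042/3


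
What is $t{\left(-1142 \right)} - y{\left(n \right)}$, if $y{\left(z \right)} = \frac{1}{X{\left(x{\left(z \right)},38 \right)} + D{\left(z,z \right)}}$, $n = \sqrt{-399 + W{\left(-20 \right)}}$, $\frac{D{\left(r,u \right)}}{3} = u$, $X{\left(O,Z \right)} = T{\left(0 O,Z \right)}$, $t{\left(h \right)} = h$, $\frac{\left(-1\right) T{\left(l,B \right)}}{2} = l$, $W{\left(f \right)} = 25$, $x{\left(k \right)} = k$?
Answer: $-1142 + \frac{i \sqrt{374}}{1122} \approx -1142.0 + 0.017236 i$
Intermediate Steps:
$T{\left(l,B \right)} = - 2 l$
$X{\left(O,Z \right)} = 0$ ($X{\left(O,Z \right)} = - 2 \cdot 0 O = \left(-2\right) 0 = 0$)
$D{\left(r,u \right)} = 3 u$
$n = i \sqrt{374}$ ($n = \sqrt{-399 + 25} = \sqrt{-374} = i \sqrt{374} \approx 19.339 i$)
$y{\left(z \right)} = \frac{1}{3 z}$ ($y{\left(z \right)} = \frac{1}{0 + 3 z} = \frac{1}{3 z}$)
$t{\left(-1142 \right)} - y{\left(n \right)} = -1142 - \frac{1}{3 i \sqrt{374}} = -1142 - \frac{\left(- \frac{1}{374}\right) i \sqrt{374}}{3} = -1142 - - \frac{i \sqrt{374}}{1122} = -1142 + \frac{i \sqrt{374}}{1122}$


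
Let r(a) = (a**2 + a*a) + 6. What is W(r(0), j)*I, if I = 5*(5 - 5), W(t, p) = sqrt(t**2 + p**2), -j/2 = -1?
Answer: 0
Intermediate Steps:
j = 2 (j = -2*(-1) = 2)
r(a) = 6 + 2*a**2 (r(a) = (a**2 + a**2) + 6 = 2*a**2 + 6 = 6 + 2*a**2)
W(t, p) = sqrt(p**2 + t**2)
I = 0 (I = 5*0 = 0)
W(r(0), j)*I = sqrt(2**2 + (6 + 2*0**2)**2)*0 = sqrt(4 + (6 + 2*0)**2)*0 = sqrt(4 + (6 + 0)**2)*0 = sqrt(4 + 6**2)*0 = sqrt(4 + 36)*0 = sqrt(40)*0 = (2*sqrt(10))*0 = 0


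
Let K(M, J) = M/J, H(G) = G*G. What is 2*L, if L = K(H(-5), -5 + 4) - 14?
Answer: -78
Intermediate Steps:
H(G) = G²
L = -39 (L = (-5)²/(-5 + 4) - 14 = 25/(-1) - 14 = 25*(-1) - 14 = -25 - 14 = -39)
2*L = 2*(-39) = -78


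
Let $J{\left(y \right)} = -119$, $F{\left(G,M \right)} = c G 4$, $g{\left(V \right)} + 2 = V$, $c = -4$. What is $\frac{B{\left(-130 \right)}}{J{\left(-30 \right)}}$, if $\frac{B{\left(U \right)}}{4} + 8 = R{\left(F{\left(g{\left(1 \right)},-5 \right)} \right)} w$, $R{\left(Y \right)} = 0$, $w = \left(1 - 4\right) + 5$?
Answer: $\frac{32}{119} \approx 0.26891$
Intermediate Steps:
$g{\left(V \right)} = -2 + V$
$F{\left(G,M \right)} = - 16 G$ ($F{\left(G,M \right)} = - 4 G 4 = - 16 G$)
$w = 2$ ($w = -3 + 5 = 2$)
$B{\left(U \right)} = -32$ ($B{\left(U \right)} = -32 + 4 \cdot 0 \cdot 2 = -32 + 4 \cdot 0 = -32 + 0 = -32$)
$\frac{B{\left(-130 \right)}}{J{\left(-30 \right)}} = - \frac{32}{-119} = \left(-32\right) \left(- \frac{1}{119}\right) = \frac{32}{119}$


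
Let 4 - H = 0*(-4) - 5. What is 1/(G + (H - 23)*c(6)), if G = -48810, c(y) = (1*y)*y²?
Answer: -1/51834 ≈ -1.9292e-5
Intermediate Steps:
H = 9 (H = 4 - (0*(-4) - 5) = 4 - (0 - 5) = 4 - 1*(-5) = 4 + 5 = 9)
c(y) = y³ (c(y) = y*y² = y³)
1/(G + (H - 23)*c(6)) = 1/(-48810 + (9 - 23)*6³) = 1/(-48810 - 14*216) = 1/(-48810 - 3024) = 1/(-51834) = -1/51834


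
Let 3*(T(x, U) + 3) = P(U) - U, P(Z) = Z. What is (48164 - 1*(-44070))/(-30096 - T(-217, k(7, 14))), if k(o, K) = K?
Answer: -92234/30093 ≈ -3.0650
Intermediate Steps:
T(x, U) = -3 (T(x, U) = -3 + (U - U)/3 = -3 + (⅓)*0 = -3 + 0 = -3)
(48164 - 1*(-44070))/(-30096 - T(-217, k(7, 14))) = (48164 - 1*(-44070))/(-30096 - 1*(-3)) = (48164 + 44070)/(-30096 + 3) = 92234/(-30093) = 92234*(-1/30093) = -92234/30093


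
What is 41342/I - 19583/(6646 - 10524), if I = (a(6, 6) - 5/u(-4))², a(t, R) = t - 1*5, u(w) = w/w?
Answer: 40159401/15512 ≈ 2588.9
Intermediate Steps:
u(w) = 1
a(t, R) = -5 + t (a(t, R) = t - 5 = -5 + t)
I = 16 (I = ((-5 + 6) - 5/1)² = (1 - 5*1)² = (1 - 5)² = (-4)² = 16)
41342/I - 19583/(6646 - 10524) = 41342/16 - 19583/(6646 - 10524) = 41342*(1/16) - 19583/(-3878) = 20671/8 - 19583*(-1/3878) = 20671/8 + 19583/3878 = 40159401/15512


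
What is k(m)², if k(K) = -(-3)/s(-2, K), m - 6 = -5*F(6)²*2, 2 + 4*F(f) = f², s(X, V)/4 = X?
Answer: 9/64 ≈ 0.14063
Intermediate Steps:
s(X, V) = 4*X
F(f) = -½ + f²/4
m = -1433/2 (m = 6 - 5*(-½ + (¼)*6²)²*2 = 6 - 5*(-½ + (¼)*36)²*2 = 6 - 5*(-½ + 9)²*2 = 6 - 5*(17/2)²*2 = 6 - 5*289/4*2 = 6 - 1445/4*2 = 6 - 1445/2 = -1433/2 ≈ -716.50)
k(K) = -3/8 (k(K) = -(-3)/(4*(-2)) = -(-3)/(-8) = -(-3)*(-1)/8 = -1*3/8 = -3/8)
k(m)² = (-3/8)² = 9/64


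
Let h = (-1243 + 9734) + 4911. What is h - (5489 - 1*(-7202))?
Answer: 711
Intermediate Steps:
h = 13402 (h = 8491 + 4911 = 13402)
h - (5489 - 1*(-7202)) = 13402 - (5489 - 1*(-7202)) = 13402 - (5489 + 7202) = 13402 - 1*12691 = 13402 - 12691 = 711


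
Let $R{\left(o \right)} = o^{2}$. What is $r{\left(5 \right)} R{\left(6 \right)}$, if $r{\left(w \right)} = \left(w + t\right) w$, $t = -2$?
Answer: $540$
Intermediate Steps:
$r{\left(w \right)} = w \left(-2 + w\right)$ ($r{\left(w \right)} = \left(w - 2\right) w = \left(-2 + w\right) w = w \left(-2 + w\right)$)
$r{\left(5 \right)} R{\left(6 \right)} = 5 \left(-2 + 5\right) 6^{2} = 5 \cdot 3 \cdot 36 = 15 \cdot 36 = 540$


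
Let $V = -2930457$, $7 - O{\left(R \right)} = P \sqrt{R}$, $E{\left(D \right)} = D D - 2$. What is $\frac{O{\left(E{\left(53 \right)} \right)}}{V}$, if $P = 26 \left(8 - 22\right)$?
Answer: $- \frac{7}{2930457} - \frac{364 \sqrt{2807}}{2930457} \approx -0.0065833$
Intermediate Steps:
$P = -364$ ($P = 26 \left(-14\right) = -364$)
$E{\left(D \right)} = -2 + D^{2}$ ($E{\left(D \right)} = D^{2} - 2 = -2 + D^{2}$)
$O{\left(R \right)} = 7 + 364 \sqrt{R}$ ($O{\left(R \right)} = 7 - - 364 \sqrt{R} = 7 + 364 \sqrt{R}$)
$\frac{O{\left(E{\left(53 \right)} \right)}}{V} = \frac{7 + 364 \sqrt{-2 + 53^{2}}}{-2930457} = \left(7 + 364 \sqrt{-2 + 2809}\right) \left(- \frac{1}{2930457}\right) = \left(7 + 364 \sqrt{2807}\right) \left(- \frac{1}{2930457}\right) = - \frac{7}{2930457} - \frac{364 \sqrt{2807}}{2930457}$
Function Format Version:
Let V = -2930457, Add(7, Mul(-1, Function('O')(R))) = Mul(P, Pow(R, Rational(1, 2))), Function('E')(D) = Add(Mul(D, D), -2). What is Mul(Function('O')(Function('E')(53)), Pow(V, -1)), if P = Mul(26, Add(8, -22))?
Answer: Add(Rational(-7, 2930457), Mul(Rational(-364, 2930457), Pow(2807, Rational(1, 2)))) ≈ -0.0065833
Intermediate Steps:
P = -364 (P = Mul(26, -14) = -364)
Function('E')(D) = Add(-2, Pow(D, 2)) (Function('E')(D) = Add(Pow(D, 2), -2) = Add(-2, Pow(D, 2)))
Function('O')(R) = Add(7, Mul(364, Pow(R, Rational(1, 2)))) (Function('O')(R) = Add(7, Mul(-1, Mul(-364, Pow(R, Rational(1, 2))))) = Add(7, Mul(364, Pow(R, Rational(1, 2)))))
Mul(Function('O')(Function('E')(53)), Pow(V, -1)) = Mul(Add(7, Mul(364, Pow(Add(-2, Pow(53, 2)), Rational(1, 2)))), Pow(-2930457, -1)) = Mul(Add(7, Mul(364, Pow(Add(-2, 2809), Rational(1, 2)))), Rational(-1, 2930457)) = Mul(Add(7, Mul(364, Pow(2807, Rational(1, 2)))), Rational(-1, 2930457)) = Add(Rational(-7, 2930457), Mul(Rational(-364, 2930457), Pow(2807, Rational(1, 2))))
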